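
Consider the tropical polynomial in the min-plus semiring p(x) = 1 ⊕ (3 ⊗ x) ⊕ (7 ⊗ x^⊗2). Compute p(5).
p(5) = 1

A tropical monomial a ⊗ x^⊗i evaluates to a + i · x. Evaluating each term at x = 5:
  Term 0 contributes 1 + 0 · 5 = 1
  Term 1 contributes 3 + 1 · 5 = 8
  Term 2 contributes 7 + 2 · 5 = 17
p(5) = ⊕ of these = min[1, 8, 17] = 1.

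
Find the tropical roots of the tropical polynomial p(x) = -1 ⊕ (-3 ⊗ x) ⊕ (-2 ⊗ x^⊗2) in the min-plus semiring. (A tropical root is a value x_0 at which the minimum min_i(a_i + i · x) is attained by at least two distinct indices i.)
Roots: {-1, 2}

Each tropical root is a break point of the lower envelope of the lines y = a_i + i · x (there are 3 lines, with slopes 0, 1, ..., 2). Only the lines that attain the minimum somewhere contribute to roots; other lines are dominated. Here the surviving (envelope) indices are i = 2, i = 1, i = 0.
Intersections between consecutive envelope lines give the roots: for adjacent envelope indices i < j the intersection is x = (a_i − a_j) / (j − i). Reading off the sorted break points: {-1, 2}.
Verification: at each break x_0, at least two indices attain the minimum of min_i(a_i + i · x_0).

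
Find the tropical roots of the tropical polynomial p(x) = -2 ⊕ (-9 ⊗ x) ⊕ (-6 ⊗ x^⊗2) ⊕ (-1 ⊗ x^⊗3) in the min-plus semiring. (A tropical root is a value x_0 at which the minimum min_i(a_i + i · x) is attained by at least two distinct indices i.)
Roots: {-5, -3, 7}

Each tropical root is a break point of the lower envelope of the lines y = a_i + i · x (there are 4 lines, with slopes 0, 1, ..., 3). Only the lines that attain the minimum somewhere contribute to roots; other lines are dominated. Here the surviving (envelope) indices are i = 3, i = 2, i = 1, i = 0.
Intersections between consecutive envelope lines give the roots: for adjacent envelope indices i < j the intersection is x = (a_i − a_j) / (j − i). Reading off the sorted break points: {-5, -3, 7}.
Verification: at each break x_0, at least two indices attain the minimum of min_i(a_i + i · x_0).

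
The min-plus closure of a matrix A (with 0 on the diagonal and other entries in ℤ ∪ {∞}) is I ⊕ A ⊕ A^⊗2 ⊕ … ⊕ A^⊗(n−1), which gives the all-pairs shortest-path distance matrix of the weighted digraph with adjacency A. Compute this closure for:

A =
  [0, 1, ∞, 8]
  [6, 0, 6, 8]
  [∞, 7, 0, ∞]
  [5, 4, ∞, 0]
Closure =
  [0, 1, 7, 8]
  [6, 0, 6, 8]
  [13, 7, 0, 15]
  [5, 4, 10, 0]

This is the Floyd-Warshall all-pairs shortest-path computation. For each intermediate vertex k = 0, 1, …, 3, update dist[i][j] ← min(dist[i][j], dist[i][k] + dist[k][j]). The final matrix gives, for each (i, j), the minimum total weight of any directed path from i to j (possibly empty when i = j).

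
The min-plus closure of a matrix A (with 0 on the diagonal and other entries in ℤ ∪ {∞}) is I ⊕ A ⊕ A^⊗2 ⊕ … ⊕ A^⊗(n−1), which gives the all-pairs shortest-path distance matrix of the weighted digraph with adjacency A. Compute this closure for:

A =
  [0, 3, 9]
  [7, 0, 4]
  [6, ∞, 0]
Closure =
  [0, 3, 7]
  [7, 0, 4]
  [6, 9, 0]

This is the Floyd-Warshall all-pairs shortest-path computation. For each intermediate vertex k = 0, 1, …, 2, update dist[i][j] ← min(dist[i][j], dist[i][k] + dist[k][j]). The final matrix gives, for each (i, j), the minimum total weight of any directed path from i to j (possibly empty when i = j).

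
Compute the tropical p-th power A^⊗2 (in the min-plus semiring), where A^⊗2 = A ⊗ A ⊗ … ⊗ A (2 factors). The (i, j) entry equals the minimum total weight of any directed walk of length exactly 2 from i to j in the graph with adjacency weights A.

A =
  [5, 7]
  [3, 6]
A^⊗2 =
  [10, 12]
  [8, 10]

Each entry (A^⊗2)_ij equals the minimum over all length-2 walks i = v_0 → v_1 → … → v_2 = j of Σ_t A[v_t][v_{t+1}]. For example, for (i, j) = (0, 1) we minimise over 2 possible intermediate vertex sequences; the minimum is 12, attained along the walk 0 → 0 → 1.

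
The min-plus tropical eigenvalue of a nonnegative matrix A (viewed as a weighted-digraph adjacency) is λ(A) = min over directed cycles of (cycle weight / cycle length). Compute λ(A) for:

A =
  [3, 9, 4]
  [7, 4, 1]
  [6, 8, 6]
λ(A) = 3

Enumerate directed cycles and compute their means (weight / length). Sample:
  cycle 0 → 0: weight = 3, length = 1, mean = 3/1 ≈ 3.000
  cycle 1 → 1: weight = 4, length = 1, mean = 4/1 ≈ 4.000
  cycle 2 → 2: weight = 6, length = 1, mean = 6/1 ≈ 6.000
  cycle 0 → 1 → 0: weight = 16, length = 2, mean = 16/2 ≈ 8.000
  cycle 0 → 2 → 0: weight = 10, length = 2, mean = 10/2 ≈ 5.000
  cycle 1 → 0 → 1: weight = 16, length = 2, mean = 16/2 ≈ 8.000
Minimum mean = 3.000, attained e.g. along the cycle 0 → 0 with weight 3 and length 1. So λ(A) = 3/1 = 3.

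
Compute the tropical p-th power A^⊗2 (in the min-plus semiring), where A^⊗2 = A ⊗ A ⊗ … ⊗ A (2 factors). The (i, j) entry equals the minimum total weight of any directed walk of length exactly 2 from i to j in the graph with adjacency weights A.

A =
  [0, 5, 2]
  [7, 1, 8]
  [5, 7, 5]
A^⊗2 =
  [0, 5, 2]
  [7, 2, 9]
  [5, 8, 7]

Each entry (A^⊗2)_ij equals the minimum over all length-2 walks i = v_0 → v_1 → … → v_2 = j of Σ_t A[v_t][v_{t+1}]. For example, for (i, j) = (0, 2) we minimise over 3 possible intermediate vertex sequences; the minimum is 2, attained along the walk 0 → 0 → 2.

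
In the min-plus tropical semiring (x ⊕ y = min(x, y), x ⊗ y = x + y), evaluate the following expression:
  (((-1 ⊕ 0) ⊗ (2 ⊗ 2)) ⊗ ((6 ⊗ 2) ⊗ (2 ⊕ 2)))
(((-1 ⊕ 0) ⊗ (2 ⊗ 2)) ⊗ ((6 ⊗ 2) ⊗ (2 ⊕ 2))) = 13

Expand innermost to outermost. Recall ⊕ takes the minimum of its arguments and ⊗ takes their sum. Working out the expression (((-1 ⊕ 0) ⊗ (2 ⊗ 2)) ⊗ ((6 ⊗ 2) ⊗ (2 ⊕ 2))) gives 13.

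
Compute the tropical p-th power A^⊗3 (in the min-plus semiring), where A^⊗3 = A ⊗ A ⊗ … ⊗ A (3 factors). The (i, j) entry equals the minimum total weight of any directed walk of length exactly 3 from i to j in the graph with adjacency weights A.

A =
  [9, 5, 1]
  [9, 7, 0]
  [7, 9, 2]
A^⊗3 =
  [10, 12, 5]
  [9, 11, 4]
  [11, 13, 6]

Each entry (A^⊗3)_ij equals the minimum over all length-3 walks i = v_0 → v_1 → … → v_3 = j of Σ_t A[v_t][v_{t+1}]. For example, for (i, j) = (0, 2) we minimise over 9 possible intermediate vertex sequences; the minimum is 5, attained along the walk 0 → 2 → 2 → 2.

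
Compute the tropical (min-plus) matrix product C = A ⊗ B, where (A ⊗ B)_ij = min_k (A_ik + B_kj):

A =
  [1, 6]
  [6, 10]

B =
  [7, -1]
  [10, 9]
A ⊗ B =
  [8, 0]
  [13, 5]

Apply the min-plus product entry-by-entry:
  C[0][0] = min over k of (A[0][0] + B[0][0] = 1 + 7 = 8, A[0][1] + B[1][0] = 6 + 10 = 16) = 8 (attained at k = 0)
  C[0][1] = min over k of (A[0][0] + B[0][1] = 1 + -1 = 0, A[0][1] + B[1][1] = 6 + 9 = 15) = 0 (attained at k = 0)
  C[1][0] = min over k of (A[1][0] + B[0][0] = 6 + 7 = 13, A[1][1] + B[1][0] = 10 + 10 = 20) = 13 (attained at k = 0)
  C[1][1] = min over k of (A[1][0] + B[0][1] = 6 + -1 = 5, A[1][1] + B[1][1] = 10 + 9 = 19) = 5 (attained at k = 0)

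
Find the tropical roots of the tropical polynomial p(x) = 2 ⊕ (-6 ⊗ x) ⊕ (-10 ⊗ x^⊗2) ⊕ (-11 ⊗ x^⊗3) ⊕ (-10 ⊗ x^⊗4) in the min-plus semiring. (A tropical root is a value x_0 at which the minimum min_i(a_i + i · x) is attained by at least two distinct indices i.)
Roots: {-1, 1, 4, 8}

Each tropical root is a break point of the lower envelope of the lines y = a_i + i · x (there are 5 lines, with slopes 0, 1, ..., 4). Only the lines that attain the minimum somewhere contribute to roots; other lines are dominated. Here the surviving (envelope) indices are i = 4, i = 3, i = 2, i = 1, i = 0.
Intersections between consecutive envelope lines give the roots: for adjacent envelope indices i < j the intersection is x = (a_i − a_j) / (j − i). Reading off the sorted break points: {-1, 1, 4, 8}.
Verification: at each break x_0, at least two indices attain the minimum of min_i(a_i + i · x_0).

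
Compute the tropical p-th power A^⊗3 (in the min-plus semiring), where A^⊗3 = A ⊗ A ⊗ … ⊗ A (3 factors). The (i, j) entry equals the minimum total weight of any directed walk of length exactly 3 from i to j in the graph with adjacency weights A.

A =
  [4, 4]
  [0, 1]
A^⊗3 =
  [5, 6]
  [2, 3]

Each entry (A^⊗3)_ij equals the minimum over all length-3 walks i = v_0 → v_1 → … → v_3 = j of Σ_t A[v_t][v_{t+1}]. For example, for (i, j) = (0, 1) we minimise over 4 possible intermediate vertex sequences; the minimum is 6, attained along the walk 0 → 1 → 1 → 1.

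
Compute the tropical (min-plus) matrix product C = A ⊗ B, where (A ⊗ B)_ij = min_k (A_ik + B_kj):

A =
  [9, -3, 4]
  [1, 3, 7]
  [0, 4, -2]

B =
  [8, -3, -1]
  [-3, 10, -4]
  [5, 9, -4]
A ⊗ B =
  [-6, 6, -7]
  [0, -2, -1]
  [1, -3, -6]

Apply the min-plus product entry-by-entry:
  C[0][0] = min over k of (A[0][0] + B[0][0] = 9 + 8 = 17, A[0][1] + B[1][0] = -3 + -3 = -6, A[0][2] + B[2][0] = 4 + 5 = 9) = -6 (attained at k = 1)
  C[0][1] = min over k of (A[0][0] + B[0][1] = 9 + -3 = 6, A[0][1] + B[1][1] = -3 + 10 = 7, A[0][2] + B[2][1] = 4 + 9 = 13) = 6 (attained at k = 0)
  C[0][2] = min over k of (A[0][0] + B[0][2] = 9 + -1 = 8, A[0][1] + B[1][2] = -3 + -4 = -7, A[0][2] + B[2][2] = 4 + -4 = 0) = -7 (attained at k = 1)
  C[1][0] = min over k of (A[1][0] + B[0][0] = 1 + 8 = 9, A[1][1] + B[1][0] = 3 + -3 = 0, A[1][2] + B[2][0] = 7 + 5 = 12) = 0 (attained at k = 1)
  C[1][1] = min over k of (A[1][0] + B[0][1] = 1 + -3 = -2, A[1][1] + B[1][1] = 3 + 10 = 13, A[1][2] + B[2][1] = 7 + 9 = 16) = -2 (attained at k = 0)
  C[1][2] = min over k of (A[1][0] + B[0][2] = 1 + -1 = 0, A[1][1] + B[1][2] = 3 + -4 = -1, A[1][2] + B[2][2] = 7 + -4 = 3) = -1 (attained at k = 1)
  C[2][0] = min over k of (A[2][0] + B[0][0] = 0 + 8 = 8, A[2][1] + B[1][0] = 4 + -3 = 1, A[2][2] + B[2][0] = -2 + 5 = 3) = 1 (attained at k = 1)
  C[2][1] = min over k of (A[2][0] + B[0][1] = 0 + -3 = -3, A[2][1] + B[1][1] = 4 + 10 = 14, A[2][2] + B[2][1] = -2 + 9 = 7) = -3 (attained at k = 0)
  C[2][2] = min over k of (A[2][0] + B[0][2] = 0 + -1 = -1, A[2][1] + B[1][2] = 4 + -4 = 0, A[2][2] + B[2][2] = -2 + -4 = -6) = -6 (attained at k = 2)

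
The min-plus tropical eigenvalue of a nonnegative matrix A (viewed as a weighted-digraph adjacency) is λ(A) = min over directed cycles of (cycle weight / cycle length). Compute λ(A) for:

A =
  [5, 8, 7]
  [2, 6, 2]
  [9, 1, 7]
λ(A) = 3/2

Enumerate directed cycles and compute their means (weight / length). Sample:
  cycle 0 → 0: weight = 5, length = 1, mean = 5/1 ≈ 5.000
  cycle 1 → 1: weight = 6, length = 1, mean = 6/1 ≈ 6.000
  cycle 2 → 2: weight = 7, length = 1, mean = 7/1 ≈ 7.000
  cycle 0 → 1 → 0: weight = 10, length = 2, mean = 10/2 ≈ 5.000
  cycle 0 → 2 → 0: weight = 16, length = 2, mean = 16/2 ≈ 8.000
  cycle 1 → 0 → 1: weight = 10, length = 2, mean = 10/2 ≈ 5.000
Minimum mean = 1.500, attained e.g. along the cycle 1 → 2 → 1 with weight 3 and length 2. So λ(A) = 3/2 = 3/2.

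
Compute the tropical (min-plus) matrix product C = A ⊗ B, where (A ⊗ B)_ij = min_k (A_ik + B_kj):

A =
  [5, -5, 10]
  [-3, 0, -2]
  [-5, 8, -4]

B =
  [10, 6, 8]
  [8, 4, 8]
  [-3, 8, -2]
A ⊗ B =
  [3, -1, 3]
  [-5, 3, -4]
  [-7, 1, -6]

Apply the min-plus product entry-by-entry:
  C[0][0] = min over k of (A[0][0] + B[0][0] = 5 + 10 = 15, A[0][1] + B[1][0] = -5 + 8 = 3, A[0][2] + B[2][0] = 10 + -3 = 7) = 3 (attained at k = 1)
  C[0][1] = min over k of (A[0][0] + B[0][1] = 5 + 6 = 11, A[0][1] + B[1][1] = -5 + 4 = -1, A[0][2] + B[2][1] = 10 + 8 = 18) = -1 (attained at k = 1)
  C[0][2] = min over k of (A[0][0] + B[0][2] = 5 + 8 = 13, A[0][1] + B[1][2] = -5 + 8 = 3, A[0][2] + B[2][2] = 10 + -2 = 8) = 3 (attained at k = 1)
  C[1][0] = min over k of (A[1][0] + B[0][0] = -3 + 10 = 7, A[1][1] + B[1][0] = 0 + 8 = 8, A[1][2] + B[2][0] = -2 + -3 = -5) = -5 (attained at k = 2)
  C[1][1] = min over k of (A[1][0] + B[0][1] = -3 + 6 = 3, A[1][1] + B[1][1] = 0 + 4 = 4, A[1][2] + B[2][1] = -2 + 8 = 6) = 3 (attained at k = 0)
  C[1][2] = min over k of (A[1][0] + B[0][2] = -3 + 8 = 5, A[1][1] + B[1][2] = 0 + 8 = 8, A[1][2] + B[2][2] = -2 + -2 = -4) = -4 (attained at k = 2)
  C[2][0] = min over k of (A[2][0] + B[0][0] = -5 + 10 = 5, A[2][1] + B[1][0] = 8 + 8 = 16, A[2][2] + B[2][0] = -4 + -3 = -7) = -7 (attained at k = 2)
  C[2][1] = min over k of (A[2][0] + B[0][1] = -5 + 6 = 1, A[2][1] + B[1][1] = 8 + 4 = 12, A[2][2] + B[2][1] = -4 + 8 = 4) = 1 (attained at k = 0)
  C[2][2] = min over k of (A[2][0] + B[0][2] = -5 + 8 = 3, A[2][1] + B[1][2] = 8 + 8 = 16, A[2][2] + B[2][2] = -4 + -2 = -6) = -6 (attained at k = 2)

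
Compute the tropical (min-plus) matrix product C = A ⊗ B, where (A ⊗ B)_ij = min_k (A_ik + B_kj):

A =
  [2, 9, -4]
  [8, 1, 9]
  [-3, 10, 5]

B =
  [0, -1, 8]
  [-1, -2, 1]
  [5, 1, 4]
A ⊗ B =
  [1, -3, 0]
  [0, -1, 2]
  [-3, -4, 5]

Apply the min-plus product entry-by-entry:
  C[0][0] = min over k of (A[0][0] + B[0][0] = 2 + 0 = 2, A[0][1] + B[1][0] = 9 + -1 = 8, A[0][2] + B[2][0] = -4 + 5 = 1) = 1 (attained at k = 2)
  C[0][1] = min over k of (A[0][0] + B[0][1] = 2 + -1 = 1, A[0][1] + B[1][1] = 9 + -2 = 7, A[0][2] + B[2][1] = -4 + 1 = -3) = -3 (attained at k = 2)
  C[0][2] = min over k of (A[0][0] + B[0][2] = 2 + 8 = 10, A[0][1] + B[1][2] = 9 + 1 = 10, A[0][2] + B[2][2] = -4 + 4 = 0) = 0 (attained at k = 2)
  C[1][0] = min over k of (A[1][0] + B[0][0] = 8 + 0 = 8, A[1][1] + B[1][0] = 1 + -1 = 0, A[1][2] + B[2][0] = 9 + 5 = 14) = 0 (attained at k = 1)
  C[1][1] = min over k of (A[1][0] + B[0][1] = 8 + -1 = 7, A[1][1] + B[1][1] = 1 + -2 = -1, A[1][2] + B[2][1] = 9 + 1 = 10) = -1 (attained at k = 1)
  C[1][2] = min over k of (A[1][0] + B[0][2] = 8 + 8 = 16, A[1][1] + B[1][2] = 1 + 1 = 2, A[1][2] + B[2][2] = 9 + 4 = 13) = 2 (attained at k = 1)
  C[2][0] = min over k of (A[2][0] + B[0][0] = -3 + 0 = -3, A[2][1] + B[1][0] = 10 + -1 = 9, A[2][2] + B[2][0] = 5 + 5 = 10) = -3 (attained at k = 0)
  C[2][1] = min over k of (A[2][0] + B[0][1] = -3 + -1 = -4, A[2][1] + B[1][1] = 10 + -2 = 8, A[2][2] + B[2][1] = 5 + 1 = 6) = -4 (attained at k = 0)
  C[2][2] = min over k of (A[2][0] + B[0][2] = -3 + 8 = 5, A[2][1] + B[1][2] = 10 + 1 = 11, A[2][2] + B[2][2] = 5 + 4 = 9) = 5 (attained at k = 0)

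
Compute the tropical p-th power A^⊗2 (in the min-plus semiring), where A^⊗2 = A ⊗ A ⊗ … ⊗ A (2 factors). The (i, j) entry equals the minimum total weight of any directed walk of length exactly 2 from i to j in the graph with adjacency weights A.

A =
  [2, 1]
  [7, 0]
A^⊗2 =
  [4, 1]
  [7, 0]

Each entry (A^⊗2)_ij equals the minimum over all length-2 walks i = v_0 → v_1 → … → v_2 = j of Σ_t A[v_t][v_{t+1}]. For example, for (i, j) = (0, 1) we minimise over 2 possible intermediate vertex sequences; the minimum is 1, attained along the walk 0 → 1 → 1.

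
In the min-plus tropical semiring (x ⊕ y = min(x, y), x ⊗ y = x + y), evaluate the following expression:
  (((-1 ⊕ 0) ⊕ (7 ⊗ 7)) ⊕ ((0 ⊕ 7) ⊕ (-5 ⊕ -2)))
(((-1 ⊕ 0) ⊕ (7 ⊗ 7)) ⊕ ((0 ⊕ 7) ⊕ (-5 ⊕ -2))) = -5

Expand innermost to outermost. Recall ⊕ takes the minimum of its arguments and ⊗ takes their sum. Working out the expression (((-1 ⊕ 0) ⊕ (7 ⊗ 7)) ⊕ ((0 ⊕ 7) ⊕ (-5 ⊕ -2))) gives -5.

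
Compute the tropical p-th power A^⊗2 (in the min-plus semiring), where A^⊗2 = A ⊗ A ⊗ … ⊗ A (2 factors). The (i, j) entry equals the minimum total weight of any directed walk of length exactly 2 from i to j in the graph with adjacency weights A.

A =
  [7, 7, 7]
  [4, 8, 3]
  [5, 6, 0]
A^⊗2 =
  [11, 13, 7]
  [8, 9, 3]
  [5, 6, 0]

Each entry (A^⊗2)_ij equals the minimum over all length-2 walks i = v_0 → v_1 → … → v_2 = j of Σ_t A[v_t][v_{t+1}]. For example, for (i, j) = (0, 2) we minimise over 3 possible intermediate vertex sequences; the minimum is 7, attained along the walk 0 → 2 → 2.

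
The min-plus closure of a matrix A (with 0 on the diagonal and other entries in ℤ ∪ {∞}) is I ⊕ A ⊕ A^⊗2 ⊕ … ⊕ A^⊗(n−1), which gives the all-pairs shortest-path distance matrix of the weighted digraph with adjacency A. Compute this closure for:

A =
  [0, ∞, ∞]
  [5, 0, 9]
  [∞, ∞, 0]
Closure =
  [0, ∞, ∞]
  [5, 0, 9]
  [∞, ∞, 0]

This is the Floyd-Warshall all-pairs shortest-path computation. For each intermediate vertex k = 0, 1, …, 2, update dist[i][j] ← min(dist[i][j], dist[i][k] + dist[k][j]). The final matrix gives, for each (i, j), the minimum total weight of any directed path from i to j (possibly empty when i = j).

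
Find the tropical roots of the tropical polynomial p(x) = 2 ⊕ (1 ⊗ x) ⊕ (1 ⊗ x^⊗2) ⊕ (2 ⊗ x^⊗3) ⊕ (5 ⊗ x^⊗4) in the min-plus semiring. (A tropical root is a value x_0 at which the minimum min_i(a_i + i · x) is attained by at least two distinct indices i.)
Roots: {-3, -1, 0, 1}

Each tropical root is a break point of the lower envelope of the lines y = a_i + i · x (there are 5 lines, with slopes 0, 1, ..., 4). Only the lines that attain the minimum somewhere contribute to roots; other lines are dominated. Here the surviving (envelope) indices are i = 4, i = 3, i = 2, i = 1, i = 0.
Intersections between consecutive envelope lines give the roots: for adjacent envelope indices i < j the intersection is x = (a_i − a_j) / (j − i). Reading off the sorted break points: {-3, -1, 0, 1}.
Verification: at each break x_0, at least two indices attain the minimum of min_i(a_i + i · x_0).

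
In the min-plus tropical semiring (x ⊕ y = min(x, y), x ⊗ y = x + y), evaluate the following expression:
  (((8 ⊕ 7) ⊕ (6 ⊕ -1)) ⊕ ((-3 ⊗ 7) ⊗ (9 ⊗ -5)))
(((8 ⊕ 7) ⊕ (6 ⊕ -1)) ⊕ ((-3 ⊗ 7) ⊗ (9 ⊗ -5))) = -1

Expand innermost to outermost. Recall ⊕ takes the minimum of its arguments and ⊗ takes their sum. Working out the expression (((8 ⊕ 7) ⊕ (6 ⊕ -1)) ⊕ ((-3 ⊗ 7) ⊗ (9 ⊗ -5))) gives -1.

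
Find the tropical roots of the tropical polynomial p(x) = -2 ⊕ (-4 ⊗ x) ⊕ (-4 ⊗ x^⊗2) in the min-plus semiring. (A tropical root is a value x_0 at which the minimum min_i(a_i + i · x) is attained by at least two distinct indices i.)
Roots: {0, 2}

Each tropical root is a break point of the lower envelope of the lines y = a_i + i · x (there are 3 lines, with slopes 0, 1, ..., 2). Only the lines that attain the minimum somewhere contribute to roots; other lines are dominated. Here the surviving (envelope) indices are i = 2, i = 1, i = 0.
Intersections between consecutive envelope lines give the roots: for adjacent envelope indices i < j the intersection is x = (a_i − a_j) / (j − i). Reading off the sorted break points: {0, 2}.
Verification: at each break x_0, at least two indices attain the minimum of min_i(a_i + i · x_0).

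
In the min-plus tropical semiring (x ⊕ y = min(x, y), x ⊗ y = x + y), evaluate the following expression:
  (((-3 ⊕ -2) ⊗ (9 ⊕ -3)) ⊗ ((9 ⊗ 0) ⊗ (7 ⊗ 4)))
(((-3 ⊕ -2) ⊗ (9 ⊕ -3)) ⊗ ((9 ⊗ 0) ⊗ (7 ⊗ 4))) = 14

Expand innermost to outermost. Recall ⊕ takes the minimum of its arguments and ⊗ takes their sum. Working out the expression (((-3 ⊕ -2) ⊗ (9 ⊕ -3)) ⊗ ((9 ⊗ 0) ⊗ (7 ⊗ 4))) gives 14.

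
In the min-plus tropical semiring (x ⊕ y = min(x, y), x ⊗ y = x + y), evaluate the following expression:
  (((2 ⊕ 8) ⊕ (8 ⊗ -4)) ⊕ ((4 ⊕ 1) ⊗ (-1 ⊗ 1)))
(((2 ⊕ 8) ⊕ (8 ⊗ -4)) ⊕ ((4 ⊕ 1) ⊗ (-1 ⊗ 1))) = 1

Expand innermost to outermost. Recall ⊕ takes the minimum of its arguments and ⊗ takes their sum. Working out the expression (((2 ⊕ 8) ⊕ (8 ⊗ -4)) ⊕ ((4 ⊕ 1) ⊗ (-1 ⊗ 1))) gives 1.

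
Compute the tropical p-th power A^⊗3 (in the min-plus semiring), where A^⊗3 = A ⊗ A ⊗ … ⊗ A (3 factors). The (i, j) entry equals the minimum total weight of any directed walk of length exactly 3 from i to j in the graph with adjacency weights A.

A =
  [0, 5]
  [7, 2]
A^⊗3 =
  [0, 5]
  [7, 6]

Each entry (A^⊗3)_ij equals the minimum over all length-3 walks i = v_0 → v_1 → … → v_3 = j of Σ_t A[v_t][v_{t+1}]. For example, for (i, j) = (0, 1) we minimise over 4 possible intermediate vertex sequences; the minimum is 5, attained along the walk 0 → 0 → 0 → 1.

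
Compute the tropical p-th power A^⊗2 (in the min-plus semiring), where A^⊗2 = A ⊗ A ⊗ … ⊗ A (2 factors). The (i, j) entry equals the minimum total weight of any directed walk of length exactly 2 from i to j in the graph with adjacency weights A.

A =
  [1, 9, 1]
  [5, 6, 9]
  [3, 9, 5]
A^⊗2 =
  [2, 10, 2]
  [6, 12, 6]
  [4, 12, 4]

Each entry (A^⊗2)_ij equals the minimum over all length-2 walks i = v_0 → v_1 → … → v_2 = j of Σ_t A[v_t][v_{t+1}]. For example, for (i, j) = (0, 2) we minimise over 3 possible intermediate vertex sequences; the minimum is 2, attained along the walk 0 → 0 → 2.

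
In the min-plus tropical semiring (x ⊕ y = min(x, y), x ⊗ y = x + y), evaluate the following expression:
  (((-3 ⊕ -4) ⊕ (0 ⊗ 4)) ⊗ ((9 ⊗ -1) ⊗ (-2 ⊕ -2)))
(((-3 ⊕ -4) ⊕ (0 ⊗ 4)) ⊗ ((9 ⊗ -1) ⊗ (-2 ⊕ -2))) = 2

Expand innermost to outermost. Recall ⊕ takes the minimum of its arguments and ⊗ takes their sum. Working out the expression (((-3 ⊕ -4) ⊕ (0 ⊗ 4)) ⊗ ((9 ⊗ -1) ⊗ (-2 ⊕ -2))) gives 2.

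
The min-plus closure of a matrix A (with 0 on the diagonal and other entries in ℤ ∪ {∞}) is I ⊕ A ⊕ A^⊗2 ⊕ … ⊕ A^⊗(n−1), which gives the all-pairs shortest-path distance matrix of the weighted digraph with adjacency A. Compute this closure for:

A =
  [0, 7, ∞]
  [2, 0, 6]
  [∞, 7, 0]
Closure =
  [0, 7, 13]
  [2, 0, 6]
  [9, 7, 0]

This is the Floyd-Warshall all-pairs shortest-path computation. For each intermediate vertex k = 0, 1, …, 2, update dist[i][j] ← min(dist[i][j], dist[i][k] + dist[k][j]). The final matrix gives, for each (i, j), the minimum total weight of any directed path from i to j (possibly empty when i = j).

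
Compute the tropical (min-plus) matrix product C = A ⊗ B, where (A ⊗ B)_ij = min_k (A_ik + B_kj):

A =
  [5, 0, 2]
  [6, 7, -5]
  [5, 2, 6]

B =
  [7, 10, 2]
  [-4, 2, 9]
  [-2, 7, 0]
A ⊗ B =
  [-4, 2, 2]
  [-7, 2, -5]
  [-2, 4, 6]

Apply the min-plus product entry-by-entry:
  C[0][0] = min over k of (A[0][0] + B[0][0] = 5 + 7 = 12, A[0][1] + B[1][0] = 0 + -4 = -4, A[0][2] + B[2][0] = 2 + -2 = 0) = -4 (attained at k = 1)
  C[0][1] = min over k of (A[0][0] + B[0][1] = 5 + 10 = 15, A[0][1] + B[1][1] = 0 + 2 = 2, A[0][2] + B[2][1] = 2 + 7 = 9) = 2 (attained at k = 1)
  C[0][2] = min over k of (A[0][0] + B[0][2] = 5 + 2 = 7, A[0][1] + B[1][2] = 0 + 9 = 9, A[0][2] + B[2][2] = 2 + 0 = 2) = 2 (attained at k = 2)
  C[1][0] = min over k of (A[1][0] + B[0][0] = 6 + 7 = 13, A[1][1] + B[1][0] = 7 + -4 = 3, A[1][2] + B[2][0] = -5 + -2 = -7) = -7 (attained at k = 2)
  C[1][1] = min over k of (A[1][0] + B[0][1] = 6 + 10 = 16, A[1][1] + B[1][1] = 7 + 2 = 9, A[1][2] + B[2][1] = -5 + 7 = 2) = 2 (attained at k = 2)
  C[1][2] = min over k of (A[1][0] + B[0][2] = 6 + 2 = 8, A[1][1] + B[1][2] = 7 + 9 = 16, A[1][2] + B[2][2] = -5 + 0 = -5) = -5 (attained at k = 2)
  C[2][0] = min over k of (A[2][0] + B[0][0] = 5 + 7 = 12, A[2][1] + B[1][0] = 2 + -4 = -2, A[2][2] + B[2][0] = 6 + -2 = 4) = -2 (attained at k = 1)
  C[2][1] = min over k of (A[2][0] + B[0][1] = 5 + 10 = 15, A[2][1] + B[1][1] = 2 + 2 = 4, A[2][2] + B[2][1] = 6 + 7 = 13) = 4 (attained at k = 1)
  C[2][2] = min over k of (A[2][0] + B[0][2] = 5 + 2 = 7, A[2][1] + B[1][2] = 2 + 9 = 11, A[2][2] + B[2][2] = 6 + 0 = 6) = 6 (attained at k = 2)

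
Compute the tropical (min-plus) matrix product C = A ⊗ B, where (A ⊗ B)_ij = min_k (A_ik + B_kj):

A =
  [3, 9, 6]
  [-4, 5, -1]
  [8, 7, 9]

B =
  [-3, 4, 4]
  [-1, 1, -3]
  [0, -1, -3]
A ⊗ B =
  [0, 5, 3]
  [-7, -2, -4]
  [5, 8, 4]

Apply the min-plus product entry-by-entry:
  C[0][0] = min over k of (A[0][0] + B[0][0] = 3 + -3 = 0, A[0][1] + B[1][0] = 9 + -1 = 8, A[0][2] + B[2][0] = 6 + 0 = 6) = 0 (attained at k = 0)
  C[0][1] = min over k of (A[0][0] + B[0][1] = 3 + 4 = 7, A[0][1] + B[1][1] = 9 + 1 = 10, A[0][2] + B[2][1] = 6 + -1 = 5) = 5 (attained at k = 2)
  C[0][2] = min over k of (A[0][0] + B[0][2] = 3 + 4 = 7, A[0][1] + B[1][2] = 9 + -3 = 6, A[0][2] + B[2][2] = 6 + -3 = 3) = 3 (attained at k = 2)
  C[1][0] = min over k of (A[1][0] + B[0][0] = -4 + -3 = -7, A[1][1] + B[1][0] = 5 + -1 = 4, A[1][2] + B[2][0] = -1 + 0 = -1) = -7 (attained at k = 0)
  C[1][1] = min over k of (A[1][0] + B[0][1] = -4 + 4 = 0, A[1][1] + B[1][1] = 5 + 1 = 6, A[1][2] + B[2][1] = -1 + -1 = -2) = -2 (attained at k = 2)
  C[1][2] = min over k of (A[1][0] + B[0][2] = -4 + 4 = 0, A[1][1] + B[1][2] = 5 + -3 = 2, A[1][2] + B[2][2] = -1 + -3 = -4) = -4 (attained at k = 2)
  C[2][0] = min over k of (A[2][0] + B[0][0] = 8 + -3 = 5, A[2][1] + B[1][0] = 7 + -1 = 6, A[2][2] + B[2][0] = 9 + 0 = 9) = 5 (attained at k = 0)
  C[2][1] = min over k of (A[2][0] + B[0][1] = 8 + 4 = 12, A[2][1] + B[1][1] = 7 + 1 = 8, A[2][2] + B[2][1] = 9 + -1 = 8) = 8 (attained at k = 1)
  C[2][2] = min over k of (A[2][0] + B[0][2] = 8 + 4 = 12, A[2][1] + B[1][2] = 7 + -3 = 4, A[2][2] + B[2][2] = 9 + -3 = 6) = 4 (attained at k = 1)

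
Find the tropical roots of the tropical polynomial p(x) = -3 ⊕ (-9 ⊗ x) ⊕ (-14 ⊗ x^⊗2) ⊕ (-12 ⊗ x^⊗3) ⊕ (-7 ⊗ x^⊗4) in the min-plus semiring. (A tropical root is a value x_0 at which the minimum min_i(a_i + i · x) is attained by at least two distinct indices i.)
Roots: {-5, -2, 5, 6}

Each tropical root is a break point of the lower envelope of the lines y = a_i + i · x (there are 5 lines, with slopes 0, 1, ..., 4). Only the lines that attain the minimum somewhere contribute to roots; other lines are dominated. Here the surviving (envelope) indices are i = 4, i = 3, i = 2, i = 1, i = 0.
Intersections between consecutive envelope lines give the roots: for adjacent envelope indices i < j the intersection is x = (a_i − a_j) / (j − i). Reading off the sorted break points: {-5, -2, 5, 6}.
Verification: at each break x_0, at least two indices attain the minimum of min_i(a_i + i · x_0).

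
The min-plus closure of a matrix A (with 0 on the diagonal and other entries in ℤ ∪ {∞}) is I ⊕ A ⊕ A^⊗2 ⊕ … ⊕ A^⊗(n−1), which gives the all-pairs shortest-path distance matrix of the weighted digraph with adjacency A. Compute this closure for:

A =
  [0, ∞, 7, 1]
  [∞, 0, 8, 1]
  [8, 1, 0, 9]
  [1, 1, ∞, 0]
Closure =
  [0, 2, 7, 1]
  [2, 0, 8, 1]
  [3, 1, 0, 2]
  [1, 1, 8, 0]

This is the Floyd-Warshall all-pairs shortest-path computation. For each intermediate vertex k = 0, 1, …, 3, update dist[i][j] ← min(dist[i][j], dist[i][k] + dist[k][j]). The final matrix gives, for each (i, j), the minimum total weight of any directed path from i to j (possibly empty when i = j).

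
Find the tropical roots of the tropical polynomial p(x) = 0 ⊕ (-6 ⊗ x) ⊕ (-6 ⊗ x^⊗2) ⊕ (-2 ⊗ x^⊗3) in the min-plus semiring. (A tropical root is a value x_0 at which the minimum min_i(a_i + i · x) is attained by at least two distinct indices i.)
Roots: {-4, 0, 6}

Each tropical root is a break point of the lower envelope of the lines y = a_i + i · x (there are 4 lines, with slopes 0, 1, ..., 3). Only the lines that attain the minimum somewhere contribute to roots; other lines are dominated. Here the surviving (envelope) indices are i = 3, i = 2, i = 1, i = 0.
Intersections between consecutive envelope lines give the roots: for adjacent envelope indices i < j the intersection is x = (a_i − a_j) / (j − i). Reading off the sorted break points: {-4, 0, 6}.
Verification: at each break x_0, at least two indices attain the minimum of min_i(a_i + i · x_0).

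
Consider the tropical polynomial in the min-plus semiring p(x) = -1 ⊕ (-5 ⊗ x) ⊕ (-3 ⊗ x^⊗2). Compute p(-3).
p(-3) = -9

A tropical monomial a ⊗ x^⊗i evaluates to a + i · x. Evaluating each term at x = -3:
  Term 0 contributes -1 + 0 · -3 = -1
  Term 1 contributes -5 + 1 · -3 = -8
  Term 2 contributes -3 + 2 · -3 = -9
p(-3) = ⊕ of these = min[-1, -8, -9] = -9.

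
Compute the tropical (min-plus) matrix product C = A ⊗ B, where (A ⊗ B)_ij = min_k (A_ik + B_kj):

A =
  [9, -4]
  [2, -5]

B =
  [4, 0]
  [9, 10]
A ⊗ B =
  [5, 6]
  [4, 2]

Apply the min-plus product entry-by-entry:
  C[0][0] = min over k of (A[0][0] + B[0][0] = 9 + 4 = 13, A[0][1] + B[1][0] = -4 + 9 = 5) = 5 (attained at k = 1)
  C[0][1] = min over k of (A[0][0] + B[0][1] = 9 + 0 = 9, A[0][1] + B[1][1] = -4 + 10 = 6) = 6 (attained at k = 1)
  C[1][0] = min over k of (A[1][0] + B[0][0] = 2 + 4 = 6, A[1][1] + B[1][0] = -5 + 9 = 4) = 4 (attained at k = 1)
  C[1][1] = min over k of (A[1][0] + B[0][1] = 2 + 0 = 2, A[1][1] + B[1][1] = -5 + 10 = 5) = 2 (attained at k = 0)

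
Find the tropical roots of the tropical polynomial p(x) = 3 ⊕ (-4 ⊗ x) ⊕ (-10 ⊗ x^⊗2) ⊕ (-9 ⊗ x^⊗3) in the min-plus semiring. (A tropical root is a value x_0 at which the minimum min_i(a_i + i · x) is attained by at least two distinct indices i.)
Roots: {-1, 6, 7}

Each tropical root is a break point of the lower envelope of the lines y = a_i + i · x (there are 4 lines, with slopes 0, 1, ..., 3). Only the lines that attain the minimum somewhere contribute to roots; other lines are dominated. Here the surviving (envelope) indices are i = 3, i = 2, i = 1, i = 0.
Intersections between consecutive envelope lines give the roots: for adjacent envelope indices i < j the intersection is x = (a_i − a_j) / (j − i). Reading off the sorted break points: {-1, 6, 7}.
Verification: at each break x_0, at least two indices attain the minimum of min_i(a_i + i · x_0).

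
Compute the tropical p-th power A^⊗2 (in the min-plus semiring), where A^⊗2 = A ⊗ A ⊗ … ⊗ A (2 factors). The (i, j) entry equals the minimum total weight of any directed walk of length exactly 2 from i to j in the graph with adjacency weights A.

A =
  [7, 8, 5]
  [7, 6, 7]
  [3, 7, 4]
A^⊗2 =
  [8, 12, 9]
  [10, 12, 11]
  [7, 11, 8]

Each entry (A^⊗2)_ij equals the minimum over all length-2 walks i = v_0 → v_1 → … → v_2 = j of Σ_t A[v_t][v_{t+1}]. For example, for (i, j) = (0, 2) we minimise over 3 possible intermediate vertex sequences; the minimum is 9, attained along the walk 0 → 2 → 2.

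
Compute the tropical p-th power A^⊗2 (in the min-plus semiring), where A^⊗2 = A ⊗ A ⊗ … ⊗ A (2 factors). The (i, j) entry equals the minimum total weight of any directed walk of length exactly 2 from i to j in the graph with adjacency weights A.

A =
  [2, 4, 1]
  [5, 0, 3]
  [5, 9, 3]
A^⊗2 =
  [4, 4, 3]
  [5, 0, 3]
  [7, 9, 6]

Each entry (A^⊗2)_ij equals the minimum over all length-2 walks i = v_0 → v_1 → … → v_2 = j of Σ_t A[v_t][v_{t+1}]. For example, for (i, j) = (0, 2) we minimise over 3 possible intermediate vertex sequences; the minimum is 3, attained along the walk 0 → 0 → 2.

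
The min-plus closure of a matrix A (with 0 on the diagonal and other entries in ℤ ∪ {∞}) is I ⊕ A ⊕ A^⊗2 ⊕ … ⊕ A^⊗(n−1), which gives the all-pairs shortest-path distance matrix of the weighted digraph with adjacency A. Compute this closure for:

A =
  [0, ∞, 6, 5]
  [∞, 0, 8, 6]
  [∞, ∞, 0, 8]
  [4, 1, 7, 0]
Closure =
  [0, 6, 6, 5]
  [10, 0, 8, 6]
  [12, 9, 0, 8]
  [4, 1, 7, 0]

This is the Floyd-Warshall all-pairs shortest-path computation. For each intermediate vertex k = 0, 1, …, 3, update dist[i][j] ← min(dist[i][j], dist[i][k] + dist[k][j]). The final matrix gives, for each (i, j), the minimum total weight of any directed path from i to j (possibly empty when i = j).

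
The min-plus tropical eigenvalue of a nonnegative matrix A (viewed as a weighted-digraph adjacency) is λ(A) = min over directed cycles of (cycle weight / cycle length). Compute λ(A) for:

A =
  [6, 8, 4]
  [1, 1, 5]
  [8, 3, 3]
λ(A) = 1

Enumerate directed cycles and compute their means (weight / length). Sample:
  cycle 0 → 0: weight = 6, length = 1, mean = 6/1 ≈ 6.000
  cycle 1 → 1: weight = 1, length = 1, mean = 1/1 ≈ 1.000
  cycle 2 → 2: weight = 3, length = 1, mean = 3/1 ≈ 3.000
  cycle 0 → 1 → 0: weight = 9, length = 2, mean = 9/2 ≈ 4.500
  cycle 0 → 2 → 0: weight = 12, length = 2, mean = 12/2 ≈ 6.000
  cycle 1 → 0 → 1: weight = 9, length = 2, mean = 9/2 ≈ 4.500
Minimum mean = 1.000, attained e.g. along the cycle 1 → 1 with weight 1 and length 1. So λ(A) = 1/1 = 1.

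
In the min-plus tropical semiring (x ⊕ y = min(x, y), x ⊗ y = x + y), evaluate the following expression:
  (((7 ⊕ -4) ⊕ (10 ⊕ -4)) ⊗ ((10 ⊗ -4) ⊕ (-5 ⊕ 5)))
(((7 ⊕ -4) ⊕ (10 ⊕ -4)) ⊗ ((10 ⊗ -4) ⊕ (-5 ⊕ 5))) = -9

Expand innermost to outermost. Recall ⊕ takes the minimum of its arguments and ⊗ takes their sum. Working out the expression (((7 ⊕ -4) ⊕ (10 ⊕ -4)) ⊗ ((10 ⊗ -4) ⊕ (-5 ⊕ 5))) gives -9.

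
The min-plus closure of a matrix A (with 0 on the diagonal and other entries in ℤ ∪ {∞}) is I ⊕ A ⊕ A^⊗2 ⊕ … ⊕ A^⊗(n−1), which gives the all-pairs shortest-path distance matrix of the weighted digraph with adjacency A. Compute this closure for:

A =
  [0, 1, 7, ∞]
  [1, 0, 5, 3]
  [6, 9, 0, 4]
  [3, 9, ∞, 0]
Closure =
  [0, 1, 6, 4]
  [1, 0, 5, 3]
  [6, 7, 0, 4]
  [3, 4, 9, 0]

This is the Floyd-Warshall all-pairs shortest-path computation. For each intermediate vertex k = 0, 1, …, 3, update dist[i][j] ← min(dist[i][j], dist[i][k] + dist[k][j]). The final matrix gives, for each (i, j), the minimum total weight of any directed path from i to j (possibly empty when i = j).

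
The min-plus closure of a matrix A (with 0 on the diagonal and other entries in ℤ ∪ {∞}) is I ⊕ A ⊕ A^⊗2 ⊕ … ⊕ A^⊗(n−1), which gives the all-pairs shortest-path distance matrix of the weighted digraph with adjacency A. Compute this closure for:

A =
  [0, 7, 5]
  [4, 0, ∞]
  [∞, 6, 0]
Closure =
  [0, 7, 5]
  [4, 0, 9]
  [10, 6, 0]

This is the Floyd-Warshall all-pairs shortest-path computation. For each intermediate vertex k = 0, 1, …, 2, update dist[i][j] ← min(dist[i][j], dist[i][k] + dist[k][j]). The final matrix gives, for each (i, j), the minimum total weight of any directed path from i to j (possibly empty when i = j).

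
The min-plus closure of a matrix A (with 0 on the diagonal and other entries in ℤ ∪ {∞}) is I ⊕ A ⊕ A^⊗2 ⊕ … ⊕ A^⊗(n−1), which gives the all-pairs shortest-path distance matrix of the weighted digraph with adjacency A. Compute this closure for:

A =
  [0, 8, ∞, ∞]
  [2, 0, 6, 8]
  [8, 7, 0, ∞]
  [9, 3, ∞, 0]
Closure =
  [0, 8, 14, 16]
  [2, 0, 6, 8]
  [8, 7, 0, 15]
  [5, 3, 9, 0]

This is the Floyd-Warshall all-pairs shortest-path computation. For each intermediate vertex k = 0, 1, …, 3, update dist[i][j] ← min(dist[i][j], dist[i][k] + dist[k][j]). The final matrix gives, for each (i, j), the minimum total weight of any directed path from i to j (possibly empty when i = j).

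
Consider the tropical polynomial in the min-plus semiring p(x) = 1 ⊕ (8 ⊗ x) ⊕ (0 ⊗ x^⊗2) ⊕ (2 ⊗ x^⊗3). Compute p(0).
p(0) = 0

A tropical monomial a ⊗ x^⊗i evaluates to a + i · x. Evaluating each term at x = 0:
  Term 0 contributes 1 + 0 · 0 = 1
  Term 1 contributes 8 + 1 · 0 = 8
  Term 2 contributes 0 + 2 · 0 = 0
  Term 3 contributes 2 + 3 · 0 = 2
p(0) = ⊕ of these = min[1, 8, 0, 2] = 0.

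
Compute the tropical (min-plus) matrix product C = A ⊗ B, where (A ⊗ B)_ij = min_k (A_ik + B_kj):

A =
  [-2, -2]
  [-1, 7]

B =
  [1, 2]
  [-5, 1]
A ⊗ B =
  [-7, -1]
  [0, 1]

Apply the min-plus product entry-by-entry:
  C[0][0] = min over k of (A[0][0] + B[0][0] = -2 + 1 = -1, A[0][1] + B[1][0] = -2 + -5 = -7) = -7 (attained at k = 1)
  C[0][1] = min over k of (A[0][0] + B[0][1] = -2 + 2 = 0, A[0][1] + B[1][1] = -2 + 1 = -1) = -1 (attained at k = 1)
  C[1][0] = min over k of (A[1][0] + B[0][0] = -1 + 1 = 0, A[1][1] + B[1][0] = 7 + -5 = 2) = 0 (attained at k = 0)
  C[1][1] = min over k of (A[1][0] + B[0][1] = -1 + 2 = 1, A[1][1] + B[1][1] = 7 + 1 = 8) = 1 (attained at k = 0)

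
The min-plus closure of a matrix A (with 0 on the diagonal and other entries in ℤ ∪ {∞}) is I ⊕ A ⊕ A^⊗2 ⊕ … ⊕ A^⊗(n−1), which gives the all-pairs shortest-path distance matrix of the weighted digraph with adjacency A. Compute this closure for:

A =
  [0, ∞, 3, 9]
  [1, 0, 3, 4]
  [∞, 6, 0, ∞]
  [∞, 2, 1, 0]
Closure =
  [0, 9, 3, 9]
  [1, 0, 3, 4]
  [7, 6, 0, 10]
  [3, 2, 1, 0]

This is the Floyd-Warshall all-pairs shortest-path computation. For each intermediate vertex k = 0, 1, …, 3, update dist[i][j] ← min(dist[i][j], dist[i][k] + dist[k][j]). The final matrix gives, for each (i, j), the minimum total weight of any directed path from i to j (possibly empty when i = j).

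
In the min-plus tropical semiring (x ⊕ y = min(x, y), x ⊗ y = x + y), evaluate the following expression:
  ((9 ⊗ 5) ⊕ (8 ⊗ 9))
((9 ⊗ 5) ⊕ (8 ⊗ 9)) = 14

Expand innermost to outermost. Recall ⊕ takes the minimum of its arguments and ⊗ takes their sum. Working out the expression ((9 ⊗ 5) ⊕ (8 ⊗ 9)) gives 14.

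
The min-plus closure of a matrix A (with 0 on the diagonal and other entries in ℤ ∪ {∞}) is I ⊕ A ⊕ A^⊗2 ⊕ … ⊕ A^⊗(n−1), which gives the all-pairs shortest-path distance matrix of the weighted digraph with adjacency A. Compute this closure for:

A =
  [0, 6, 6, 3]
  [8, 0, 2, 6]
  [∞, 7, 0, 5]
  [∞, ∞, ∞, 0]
Closure =
  [0, 6, 6, 3]
  [8, 0, 2, 6]
  [15, 7, 0, 5]
  [∞, ∞, ∞, 0]

This is the Floyd-Warshall all-pairs shortest-path computation. For each intermediate vertex k = 0, 1, …, 3, update dist[i][j] ← min(dist[i][j], dist[i][k] + dist[k][j]). The final matrix gives, for each (i, j), the minimum total weight of any directed path from i to j (possibly empty when i = j).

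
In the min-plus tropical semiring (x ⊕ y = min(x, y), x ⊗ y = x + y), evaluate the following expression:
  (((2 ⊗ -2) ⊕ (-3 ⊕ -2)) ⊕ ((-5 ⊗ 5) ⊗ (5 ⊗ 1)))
(((2 ⊗ -2) ⊕ (-3 ⊕ -2)) ⊕ ((-5 ⊗ 5) ⊗ (5 ⊗ 1))) = -3

Expand innermost to outermost. Recall ⊕ takes the minimum of its arguments and ⊗ takes their sum. Working out the expression (((2 ⊗ -2) ⊕ (-3 ⊕ -2)) ⊕ ((-5 ⊗ 5) ⊗ (5 ⊗ 1))) gives -3.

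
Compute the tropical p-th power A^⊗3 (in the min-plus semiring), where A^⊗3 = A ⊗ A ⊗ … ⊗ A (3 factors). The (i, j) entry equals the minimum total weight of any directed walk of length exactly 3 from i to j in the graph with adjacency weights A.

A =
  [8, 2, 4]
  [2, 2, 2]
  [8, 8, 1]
A^⊗3 =
  [6, 6, 5]
  [6, 6, 4]
  [10, 10, 3]

Each entry (A^⊗3)_ij equals the minimum over all length-3 walks i = v_0 → v_1 → … → v_3 = j of Σ_t A[v_t][v_{t+1}]. For example, for (i, j) = (0, 2) we minimise over 9 possible intermediate vertex sequences; the minimum is 5, attained along the walk 0 → 1 → 2 → 2.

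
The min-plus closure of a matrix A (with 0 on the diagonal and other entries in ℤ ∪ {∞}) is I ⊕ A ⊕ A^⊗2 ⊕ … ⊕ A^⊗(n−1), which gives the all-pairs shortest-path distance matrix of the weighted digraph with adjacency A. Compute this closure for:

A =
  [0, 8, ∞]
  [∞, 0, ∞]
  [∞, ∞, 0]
Closure =
  [0, 8, ∞]
  [∞, 0, ∞]
  [∞, ∞, 0]

This is the Floyd-Warshall all-pairs shortest-path computation. For each intermediate vertex k = 0, 1, …, 2, update dist[i][j] ← min(dist[i][j], dist[i][k] + dist[k][j]). The final matrix gives, for each (i, j), the minimum total weight of any directed path from i to j (possibly empty when i = j).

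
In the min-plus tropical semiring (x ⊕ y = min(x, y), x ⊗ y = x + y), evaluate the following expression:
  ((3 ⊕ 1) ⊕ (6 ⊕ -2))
((3 ⊕ 1) ⊕ (6 ⊕ -2)) = -2

Expand innermost to outermost. Recall ⊕ takes the minimum of its arguments and ⊗ takes their sum. Working out the expression ((3 ⊕ 1) ⊕ (6 ⊕ -2)) gives -2.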